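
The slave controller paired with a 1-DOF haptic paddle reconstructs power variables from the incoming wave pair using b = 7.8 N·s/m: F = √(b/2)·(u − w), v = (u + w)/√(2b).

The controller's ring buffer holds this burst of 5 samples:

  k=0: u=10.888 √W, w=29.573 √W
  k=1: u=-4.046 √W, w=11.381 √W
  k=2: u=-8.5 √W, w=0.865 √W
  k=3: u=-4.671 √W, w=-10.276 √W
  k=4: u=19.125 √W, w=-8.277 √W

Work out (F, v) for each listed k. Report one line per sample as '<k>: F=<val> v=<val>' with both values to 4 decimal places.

k=0: u−w=-18.6850, u+w=40.4610; √(b/2)=1.9748, √(2b)=3.9497; F=1.9748×(-18.685)=-36.8999, v=40.4610/3.9497=10.2441
k=1: u−w=-15.4270, u+w=7.3350; √(b/2)=1.9748, √(2b)=3.9497; F=1.9748×(-15.427)=-30.4659, v=7.3350/3.9497=1.8571
k=2: u−w=-9.3650, u+w=-7.6350; √(b/2)=1.9748, √(2b)=3.9497; F=1.9748×(-9.365)=-18.4944, v=-7.6350/3.9497=-1.9331
k=3: u−w=5.6050, u+w=-14.9470; √(b/2)=1.9748, √(2b)=3.9497; F=1.9748×5.605=11.0690, v=-14.9470/3.9497=-3.7844
k=4: u−w=27.4020, u+w=10.8480; √(b/2)=1.9748, √(2b)=3.9497; F=1.9748×27.402=54.1146, v=10.8480/3.9497=2.7465

0: F=-36.8999 v=10.2441
1: F=-30.4659 v=1.8571
2: F=-18.4944 v=-1.9331
3: F=11.0690 v=-3.7844
4: F=54.1146 v=2.7465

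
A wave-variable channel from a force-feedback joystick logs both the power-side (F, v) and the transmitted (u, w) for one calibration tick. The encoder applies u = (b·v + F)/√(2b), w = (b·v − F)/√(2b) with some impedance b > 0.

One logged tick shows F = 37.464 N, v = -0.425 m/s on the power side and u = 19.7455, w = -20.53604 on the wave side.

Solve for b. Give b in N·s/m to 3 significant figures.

b = 1.73 N·s/m

u + w = -0.79054;  u + w = √(2b)·v, so √(2b) = -0.79054/(-0.425) = 1.86009.
b = (√(2b))²/2 = 3.45995/2 = 1.72998.
(Check via u − w = 2F/√(2b): u − w = 40.28154, 2F/√(2b) = 40.28183.)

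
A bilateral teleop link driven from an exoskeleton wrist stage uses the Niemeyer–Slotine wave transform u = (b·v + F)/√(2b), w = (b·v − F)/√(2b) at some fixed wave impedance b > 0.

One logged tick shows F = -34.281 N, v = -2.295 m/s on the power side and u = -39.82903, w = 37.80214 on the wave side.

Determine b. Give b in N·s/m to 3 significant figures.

b = 0.39 N·s/m

u + w = -2.0269;  u + w = √(2b)·v, so √(2b) = -2.0269/(-2.295) = 0.8832.
b = (√(2b))²/2 = 0.7800/2 = 0.3900.
(Check via u − w = 2F/√(2b): u − w = -77.6312, 2F/√(2b) = -77.6311.)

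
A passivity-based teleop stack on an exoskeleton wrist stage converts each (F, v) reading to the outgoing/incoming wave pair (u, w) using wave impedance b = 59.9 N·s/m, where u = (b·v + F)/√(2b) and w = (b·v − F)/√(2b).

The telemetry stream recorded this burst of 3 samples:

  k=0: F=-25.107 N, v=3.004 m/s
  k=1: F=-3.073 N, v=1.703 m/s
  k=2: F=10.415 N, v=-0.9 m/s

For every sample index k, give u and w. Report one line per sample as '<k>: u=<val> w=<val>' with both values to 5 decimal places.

0: u=14.14601 w=18.73373
1: u=9.03918 w=9.60070
2: u=-3.97385 w=-5.87694

k=0: b·v=59.9×3.004=179.93960; √(2b)=10.94532; u=(179.93960+(-25.107))/10.94532=14.14601, w=(179.93960−(-25.107))/10.94532=18.73373
k=1: b·v=59.9×1.703=102.00970; √(2b)=10.94532; u=(102.00970+(-3.073))/10.94532=9.03918, w=(102.00970−(-3.073))/10.94532=9.60070
k=2: b·v=59.9×(-0.9)=-53.91000; √(2b)=10.94532; u=(-53.91000+10.415)/10.94532=-3.97385, w=(-53.91000−10.415)/10.94532=-5.87694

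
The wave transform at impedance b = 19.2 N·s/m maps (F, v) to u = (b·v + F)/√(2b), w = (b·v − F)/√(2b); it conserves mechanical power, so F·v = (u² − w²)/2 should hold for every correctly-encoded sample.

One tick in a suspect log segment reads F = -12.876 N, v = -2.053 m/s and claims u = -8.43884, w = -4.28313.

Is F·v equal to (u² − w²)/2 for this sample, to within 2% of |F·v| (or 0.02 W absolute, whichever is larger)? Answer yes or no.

F·v = (-12.876)×(-2.053) = 26.4344 W.
(u² − w²)/2 = (71.2140 − 18.3452)/2 = 26.4344 W.
|Δ| = 0.0000;  2% of max(1, |F·v|) = 0.5287.

yes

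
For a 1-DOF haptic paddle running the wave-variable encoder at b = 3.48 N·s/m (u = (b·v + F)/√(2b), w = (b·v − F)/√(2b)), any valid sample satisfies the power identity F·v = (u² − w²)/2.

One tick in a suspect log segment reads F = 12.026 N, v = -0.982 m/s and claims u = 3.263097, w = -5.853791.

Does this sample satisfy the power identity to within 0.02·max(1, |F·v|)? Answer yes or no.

yes

F·v = 12.026×(-0.982) = -11.809532 W.
(u² − w²)/2 = (10.647802 − 34.266869)/2 = -11.809534 W.
|Δ| = 0.000002;  2% of max(1, |F·v|) = 0.236191.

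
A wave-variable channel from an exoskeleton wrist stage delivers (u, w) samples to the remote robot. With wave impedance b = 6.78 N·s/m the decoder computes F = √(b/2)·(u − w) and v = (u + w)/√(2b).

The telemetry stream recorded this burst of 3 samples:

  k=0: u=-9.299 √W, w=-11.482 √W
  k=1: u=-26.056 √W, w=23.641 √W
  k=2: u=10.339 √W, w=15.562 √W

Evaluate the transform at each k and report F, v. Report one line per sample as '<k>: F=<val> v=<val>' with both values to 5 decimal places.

k=0: u−w=2.18300, u+w=-20.78100; √(b/2)=1.84120, √(2b)=3.68239; F=1.84120×2.183=4.01933, v=-20.78100/3.68239=-5.64334
k=1: u−w=-49.69700, u+w=-2.41500; √(b/2)=1.84120, √(2b)=3.68239; F=1.84120×(-49.697)=-91.50188, v=-2.41500/3.68239=-0.65582
k=2: u−w=-5.22300, u+w=25.90100; √(b/2)=1.84120, √(2b)=3.68239; F=1.84120×(-5.223)=-9.61656, v=25.90100/3.68239=7.03375

0: F=4.01933 v=-5.64334
1: F=-91.50188 v=-0.65582
2: F=-9.61656 v=7.03375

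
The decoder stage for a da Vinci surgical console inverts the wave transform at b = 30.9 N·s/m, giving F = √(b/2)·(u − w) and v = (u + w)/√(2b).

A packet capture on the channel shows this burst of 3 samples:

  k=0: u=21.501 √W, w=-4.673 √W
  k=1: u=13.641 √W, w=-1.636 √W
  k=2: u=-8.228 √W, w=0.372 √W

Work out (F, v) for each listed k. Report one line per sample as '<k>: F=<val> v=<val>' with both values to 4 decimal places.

0: F=102.8808 v=2.1406
1: F=60.0485 v=1.5271
2: F=-33.8036 v=-0.9993

k=0: u−w=26.1740, u+w=16.8280; √(b/2)=3.9306, √(2b)=7.8613; F=3.9306×26.174=102.8808, v=16.8280/7.8613=2.1406
k=1: u−w=15.2770, u+w=12.0050; √(b/2)=3.9306, √(2b)=7.8613; F=3.9306×15.277=60.0485, v=12.0050/7.8613=1.5271
k=2: u−w=-8.6000, u+w=-7.8560; √(b/2)=3.9306, √(2b)=7.8613; F=3.9306×(-8.6)=-33.8036, v=-7.8560/7.8613=-0.9993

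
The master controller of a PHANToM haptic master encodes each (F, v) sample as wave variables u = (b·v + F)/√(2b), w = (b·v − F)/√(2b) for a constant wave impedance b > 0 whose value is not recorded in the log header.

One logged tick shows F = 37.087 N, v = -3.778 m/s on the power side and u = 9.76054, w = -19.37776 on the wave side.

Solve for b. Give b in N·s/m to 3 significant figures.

u + w = -9.6172;  u + w = √(2b)·v, so √(2b) = -9.6172/(-3.778) = 2.5456.
b = (√(2b))²/2 = 6.4800/2 = 3.2400.
(Check via u − w = 2F/√(2b): u − w = 29.1383, 2F/√(2b) = 29.1383.)

b = 3.24 N·s/m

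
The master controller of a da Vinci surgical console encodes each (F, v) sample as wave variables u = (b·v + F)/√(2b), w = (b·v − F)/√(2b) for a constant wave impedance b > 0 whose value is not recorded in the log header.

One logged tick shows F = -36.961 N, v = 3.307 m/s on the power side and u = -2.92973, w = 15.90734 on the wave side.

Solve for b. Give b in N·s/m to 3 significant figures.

u + w = 12.97761;  u + w = √(2b)·v, so √(2b) = 12.97761/3.307 = 3.92428.
b = (√(2b))²/2 = 15.40001/2 = 7.70001.
(Check via u − w = 2F/√(2b): u − w = -18.83707, 2F/√(2b) = -18.83706.)

b = 7.7 N·s/m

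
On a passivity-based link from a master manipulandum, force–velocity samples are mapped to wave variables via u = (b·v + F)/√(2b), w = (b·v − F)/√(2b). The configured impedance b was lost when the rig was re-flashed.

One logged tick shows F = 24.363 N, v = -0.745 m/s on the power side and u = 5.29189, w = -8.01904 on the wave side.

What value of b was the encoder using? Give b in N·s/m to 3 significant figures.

u + w = -2.7271;  u + w = √(2b)·v, so √(2b) = -2.7271/(-0.745) = 3.6606.
b = (√(2b))²/2 = 13.4000/2 = 6.7000.
(Check via u − w = 2F/√(2b): u − w = 13.3109, 2F/√(2b) = 13.3109.)

b = 6.7 N·s/m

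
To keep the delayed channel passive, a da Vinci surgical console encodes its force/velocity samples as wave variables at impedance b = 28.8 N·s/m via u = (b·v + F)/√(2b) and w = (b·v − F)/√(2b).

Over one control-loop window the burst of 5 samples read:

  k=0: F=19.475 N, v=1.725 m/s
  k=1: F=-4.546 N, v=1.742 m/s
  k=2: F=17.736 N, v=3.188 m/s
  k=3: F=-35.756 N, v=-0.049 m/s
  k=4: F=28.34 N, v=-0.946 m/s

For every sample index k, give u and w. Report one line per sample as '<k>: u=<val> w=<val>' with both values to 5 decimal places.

k=0: b·v=28.8×1.725=49.68000; √(2b)=7.58947; u=(49.68000+19.475)/7.58947=9.11197, w=(49.68000−19.475)/7.58947=3.97986
k=1: b·v=28.8×1.742=50.16960; √(2b)=7.58947; u=(50.16960+(-4.546))/7.58947=6.01144, w=(50.16960−(-4.546))/7.58947=7.20941
k=2: b·v=28.8×3.188=91.81440; √(2b)=7.58947; u=(91.81440+17.736)/7.58947=14.43453, w=(91.81440−17.736)/7.58947=9.76069
k=3: b·v=28.8×(-0.049)=-1.41120; √(2b)=7.58947; u=(-1.41120+(-35.756))/7.58947=-4.89721, w=(-1.41120−(-35.756))/7.58947=4.52532
k=4: b·v=28.8×(-0.946)=-27.24480; √(2b)=7.58947; u=(-27.24480+28.34)/7.58947=0.14431, w=(-27.24480−28.34)/7.58947=-7.32394

0: u=9.11197 w=3.97986
1: u=6.01144 w=7.20941
2: u=14.43453 w=9.76069
3: u=-4.89721 w=4.52532
4: u=0.14431 w=-7.32394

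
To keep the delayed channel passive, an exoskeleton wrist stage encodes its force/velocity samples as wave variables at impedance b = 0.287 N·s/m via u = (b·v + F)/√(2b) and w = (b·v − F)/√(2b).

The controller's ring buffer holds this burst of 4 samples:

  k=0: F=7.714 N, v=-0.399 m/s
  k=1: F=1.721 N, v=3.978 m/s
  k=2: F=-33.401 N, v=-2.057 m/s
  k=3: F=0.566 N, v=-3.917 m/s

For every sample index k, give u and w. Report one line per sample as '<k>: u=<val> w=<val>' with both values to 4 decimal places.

0: u=10.0306 w=-10.3329
1: u=3.7785 w=-0.7646
2: u=-44.8655 w=43.3071
3: u=-0.7367 w=-2.2309

k=0: b·v=0.287×(-0.399)=-0.1145; √(2b)=0.7576; u=(-0.1145+7.714)/0.7576=10.0306, w=(-0.1145−7.714)/0.7576=-10.3329
k=1: b·v=0.287×3.978=1.1417; √(2b)=0.7576; u=(1.1417+1.721)/0.7576=3.7785, w=(1.1417−1.721)/0.7576=-0.7646
k=2: b·v=0.287×(-2.057)=-0.5904; √(2b)=0.7576; u=(-0.5904+(-33.401))/0.7576=-44.8655, w=(-0.5904−(-33.401))/0.7576=43.3071
k=3: b·v=0.287×(-3.917)=-1.1242; √(2b)=0.7576; u=(-1.1242+0.566)/0.7576=-0.7367, w=(-1.1242−0.566)/0.7576=-2.2309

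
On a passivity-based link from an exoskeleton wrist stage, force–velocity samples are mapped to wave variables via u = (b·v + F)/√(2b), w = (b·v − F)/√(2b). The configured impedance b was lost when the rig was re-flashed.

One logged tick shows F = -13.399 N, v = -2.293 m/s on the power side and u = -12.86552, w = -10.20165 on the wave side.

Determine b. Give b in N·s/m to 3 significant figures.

b = 50.6 N·s/m

u + w = -23.0672;  u + w = √(2b)·v, so √(2b) = -23.0672/(-2.293) = 10.0598.
b = (√(2b))²/2 = 101.2000/2 = 50.6000.
(Check via u − w = 2F/√(2b): u − w = -2.6639, 2F/√(2b) = -2.6639.)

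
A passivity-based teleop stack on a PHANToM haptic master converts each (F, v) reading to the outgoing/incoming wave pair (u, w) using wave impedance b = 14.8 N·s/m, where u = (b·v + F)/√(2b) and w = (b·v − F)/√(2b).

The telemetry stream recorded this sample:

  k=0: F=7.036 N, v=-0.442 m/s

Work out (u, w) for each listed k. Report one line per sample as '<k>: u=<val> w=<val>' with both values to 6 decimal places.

k=0: b·v=14.8×(-0.442)=-6.541600; √(2b)=5.440588; u=(-6.541600+7.036)/5.440588=0.090873, w=(-6.541600−7.036)/5.440588=-2.495613

0: u=0.090873 w=-2.495613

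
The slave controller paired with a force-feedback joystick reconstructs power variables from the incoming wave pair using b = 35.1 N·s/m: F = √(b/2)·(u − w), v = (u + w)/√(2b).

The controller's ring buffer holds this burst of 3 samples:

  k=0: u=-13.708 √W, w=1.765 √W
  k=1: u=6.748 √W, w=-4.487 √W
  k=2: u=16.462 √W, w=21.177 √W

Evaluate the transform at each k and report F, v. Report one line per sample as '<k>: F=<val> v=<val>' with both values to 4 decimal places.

0: F=-64.8206 v=-1.4254
1: F=47.0665 v=0.2699
2: F=-19.7524 v=4.4923

k=0: u−w=-15.4730, u+w=-11.9430; √(b/2)=4.1893, √(2b)=8.3785; F=4.1893×(-15.473)=-64.8206, v=-11.9430/8.3785=-1.4254
k=1: u−w=11.2350, u+w=2.2610; √(b/2)=4.1893, √(2b)=8.3785; F=4.1893×11.235=47.0665, v=2.2610/8.3785=0.2699
k=2: u−w=-4.7150, u+w=37.6390; √(b/2)=4.1893, √(2b)=8.3785; F=4.1893×(-4.715)=-19.7524, v=37.6390/8.3785=4.4923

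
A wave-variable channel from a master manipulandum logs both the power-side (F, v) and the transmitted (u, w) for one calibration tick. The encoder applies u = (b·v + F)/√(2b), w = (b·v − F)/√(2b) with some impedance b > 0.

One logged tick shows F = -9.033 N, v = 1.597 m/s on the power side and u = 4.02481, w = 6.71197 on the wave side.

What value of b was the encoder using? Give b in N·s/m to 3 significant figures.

u + w = 10.7368;  u + w = √(2b)·v, so √(2b) = 10.7368/1.597 = 6.7231.
b = (√(2b))²/2 = 45.2000/2 = 22.6000.
(Check via u − w = 2F/√(2b): u − w = -2.6872, 2F/√(2b) = -2.6872.)

b = 22.6 N·s/m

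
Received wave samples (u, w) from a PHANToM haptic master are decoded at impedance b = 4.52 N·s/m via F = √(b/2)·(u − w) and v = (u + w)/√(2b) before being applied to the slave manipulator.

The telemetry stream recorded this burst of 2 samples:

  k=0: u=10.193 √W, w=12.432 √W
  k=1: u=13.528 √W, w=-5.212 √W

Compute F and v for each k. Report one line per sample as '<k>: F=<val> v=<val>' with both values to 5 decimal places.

0: F=-3.36596 v=7.52496
1: F=28.17240 v=2.76586

k=0: u−w=-2.23900, u+w=22.62500; √(b/2)=1.50333, √(2b)=3.00666; F=1.50333×(-2.239)=-3.36596, v=22.62500/3.00666=7.52496
k=1: u−w=18.74000, u+w=8.31600; √(b/2)=1.50333, √(2b)=3.00666; F=1.50333×18.74=28.17240, v=8.31600/3.00666=2.76586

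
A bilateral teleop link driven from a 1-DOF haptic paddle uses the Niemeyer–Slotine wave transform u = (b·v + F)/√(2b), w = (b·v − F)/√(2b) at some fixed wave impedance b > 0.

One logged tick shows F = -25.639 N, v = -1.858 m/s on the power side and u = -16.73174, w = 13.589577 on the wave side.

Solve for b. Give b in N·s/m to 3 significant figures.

b = 1.43 N·s/m

u + w = -3.142163;  u + w = √(2b)·v, so √(2b) = -3.142163/(-1.858) = 1.691153.
b = (√(2b))²/2 = 2.860000/2 = 1.430000.
(Check via u − w = 2F/√(2b): u − w = -30.321317, 2F/√(2b) = -30.321318.)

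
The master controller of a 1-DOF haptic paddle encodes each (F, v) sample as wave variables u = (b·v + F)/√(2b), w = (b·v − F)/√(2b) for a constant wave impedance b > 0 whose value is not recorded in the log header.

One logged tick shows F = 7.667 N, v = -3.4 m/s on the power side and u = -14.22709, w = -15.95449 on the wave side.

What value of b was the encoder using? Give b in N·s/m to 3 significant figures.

u + w = -30.1816;  u + w = √(2b)·v, so √(2b) = -30.1816/(-3.4) = 8.8769.
b = (√(2b))²/2 = 78.8000/2 = 39.4000.
(Check via u − w = 2F/√(2b): u − w = 1.7274, 2F/√(2b) = 1.7274.)

b = 39.4 N·s/m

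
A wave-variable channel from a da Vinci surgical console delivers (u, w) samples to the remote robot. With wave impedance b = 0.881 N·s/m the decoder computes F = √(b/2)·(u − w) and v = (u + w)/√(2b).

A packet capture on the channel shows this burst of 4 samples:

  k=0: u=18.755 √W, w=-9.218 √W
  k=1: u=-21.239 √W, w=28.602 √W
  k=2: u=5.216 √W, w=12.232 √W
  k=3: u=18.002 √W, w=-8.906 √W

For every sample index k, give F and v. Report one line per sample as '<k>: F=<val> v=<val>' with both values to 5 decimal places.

k=0: u−w=27.97300, u+w=9.53700; √(b/2)=0.66370, √(2b)=1.32740; F=0.66370×27.973=18.56573, v=9.53700/1.32740=7.18470
k=1: u−w=-49.84100, u+w=7.36300; √(b/2)=0.66370, √(2b)=1.32740; F=0.66370×(-49.841)=-33.07956, v=7.36300/1.32740=5.54692
k=2: u−w=-7.01600, u+w=17.44800; √(b/2)=0.66370, √(2b)=1.32740; F=0.66370×(-7.016)=-4.65653, v=17.44800/1.32740=13.14446
k=3: u−w=26.90800, u+w=9.09600; √(b/2)=0.66370, √(2b)=1.32740; F=0.66370×26.908=17.85889, v=9.09600/1.32740=6.85248

0: F=18.56573 v=7.18470
1: F=-33.07956 v=5.54692
2: F=-4.65653 v=13.14446
3: F=17.85889 v=6.85248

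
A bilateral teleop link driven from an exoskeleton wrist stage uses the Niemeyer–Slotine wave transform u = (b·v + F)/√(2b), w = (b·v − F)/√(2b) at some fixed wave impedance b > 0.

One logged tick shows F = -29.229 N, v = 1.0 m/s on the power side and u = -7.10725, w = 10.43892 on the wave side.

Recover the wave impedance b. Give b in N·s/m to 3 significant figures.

u + w = 3.33167;  u + w = √(2b)·v, so √(2b) = 3.33167/1.0 = 3.33167.
b = (√(2b))²/2 = 11.10002/2 = 5.55001.
(Check via u − w = 2F/√(2b): u − w = -17.54617, 2F/√(2b) = -17.54616.)

b = 5.55 N·s/m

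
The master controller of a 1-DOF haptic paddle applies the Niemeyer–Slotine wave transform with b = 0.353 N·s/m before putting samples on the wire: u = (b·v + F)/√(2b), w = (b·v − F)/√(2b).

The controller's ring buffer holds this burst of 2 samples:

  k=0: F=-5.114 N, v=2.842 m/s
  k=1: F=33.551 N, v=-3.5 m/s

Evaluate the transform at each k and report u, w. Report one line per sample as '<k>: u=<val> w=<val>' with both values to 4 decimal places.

k=0: b·v=0.353×2.842=1.0032; √(2b)=0.8402; u=(1.0032+(-5.114))/0.8402=-4.8924, w=(1.0032−(-5.114))/0.8402=7.2803
k=1: b·v=0.353×(-3.5)=-1.2355; √(2b)=0.8402; u=(-1.2355+33.551)/0.8402=38.4599, w=(-1.2355−33.551)/0.8402=-41.4008

0: u=-4.8924 w=7.2803
1: u=38.4599 w=-41.4008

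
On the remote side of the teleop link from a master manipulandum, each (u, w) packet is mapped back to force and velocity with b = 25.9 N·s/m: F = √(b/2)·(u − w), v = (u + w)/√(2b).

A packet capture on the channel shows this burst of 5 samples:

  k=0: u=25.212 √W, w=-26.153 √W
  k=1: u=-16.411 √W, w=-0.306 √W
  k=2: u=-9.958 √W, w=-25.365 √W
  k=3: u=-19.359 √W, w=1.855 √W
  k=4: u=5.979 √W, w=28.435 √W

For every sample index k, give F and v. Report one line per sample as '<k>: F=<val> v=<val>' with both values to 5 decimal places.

k=0: u−w=51.36500, u+w=-0.94100; √(b/2)=3.59861, √(2b)=7.19722; F=3.59861×51.365=184.84265, v=-0.94100/7.19722=-0.13074
k=1: u−w=-16.10500, u+w=-16.71700; √(b/2)=3.59861, √(2b)=7.19722; F=3.59861×(-16.105)=-57.95563, v=-16.71700/7.19722=-2.32270
k=2: u−w=15.40700, u+w=-35.32300; √(b/2)=3.59861, √(2b)=7.19722; F=3.59861×15.407=55.44380, v=-35.32300/7.19722=-4.90787
k=3: u−w=-21.21400, u+w=-17.50400; √(b/2)=3.59861, √(2b)=7.19722; F=3.59861×(-21.214)=-76.34093, v=-17.50400/7.19722=-2.43205
k=4: u−w=-22.45600, u+w=34.41400; √(b/2)=3.59861, √(2b)=7.19722; F=3.59861×(-22.456)=-80.81041, v=34.41400/7.19722=4.78157

0: F=184.84265 v=-0.13074
1: F=-57.95563 v=-2.32270
2: F=55.44380 v=-4.90787
3: F=-76.34093 v=-2.43205
4: F=-80.81041 v=4.78157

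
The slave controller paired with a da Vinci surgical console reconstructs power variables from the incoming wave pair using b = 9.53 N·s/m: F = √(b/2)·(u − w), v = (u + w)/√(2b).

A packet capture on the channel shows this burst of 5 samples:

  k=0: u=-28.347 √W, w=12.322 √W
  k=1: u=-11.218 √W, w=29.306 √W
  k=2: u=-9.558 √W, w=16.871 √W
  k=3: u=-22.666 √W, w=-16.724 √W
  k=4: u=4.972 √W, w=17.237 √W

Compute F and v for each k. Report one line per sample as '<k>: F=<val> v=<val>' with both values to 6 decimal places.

k=0: u−w=-40.669000, u+w=-16.025000; √(b/2)=2.182888, √(2b)=4.365776; F=2.182888×(-40.669)=-88.775872, v=-16.025000/4.365776=-3.670596
k=1: u−w=-40.524000, u+w=18.088000; √(b/2)=2.182888, √(2b)=4.365776; F=2.182888×(-40.524)=-88.459353, v=18.088000/4.365776=4.143135
k=2: u−w=-26.429000, u+w=7.313000; √(b/2)=2.182888, √(2b)=4.365776; F=2.182888×(-26.429)=-57.691547, v=7.313000/4.365776=1.675074
k=3: u−w=-5.942000, u+w=-39.390000; √(b/2)=2.182888, √(2b)=4.365776; F=2.182888×(-5.942)=-12.970720, v=-39.390000/4.365776=-9.022451
k=4: u−w=-12.265000, u+w=22.209000; √(b/2)=2.182888, √(2b)=4.365776; F=2.182888×(-12.265)=-26.773121, v=22.209000/4.365776=5.087068

0: F=-88.775872 v=-3.670596
1: F=-88.459353 v=4.143135
2: F=-57.691547 v=1.675074
3: F=-12.970720 v=-9.022451
4: F=-26.773121 v=5.087068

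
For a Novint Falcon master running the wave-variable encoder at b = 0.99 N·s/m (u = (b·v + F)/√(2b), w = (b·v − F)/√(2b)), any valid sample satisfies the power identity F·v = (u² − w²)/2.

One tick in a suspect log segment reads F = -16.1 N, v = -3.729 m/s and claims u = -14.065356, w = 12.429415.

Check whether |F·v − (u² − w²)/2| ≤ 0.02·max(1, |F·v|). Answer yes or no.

F·v = (-16.1)×(-3.729) = 60.036900 W.
(u² − w²)/2 = (197.834239 − 154.490357)/2 = 21.671941 W.
|Δ| = 38.364959;  2% of max(1, |F·v|) = 1.200738.

no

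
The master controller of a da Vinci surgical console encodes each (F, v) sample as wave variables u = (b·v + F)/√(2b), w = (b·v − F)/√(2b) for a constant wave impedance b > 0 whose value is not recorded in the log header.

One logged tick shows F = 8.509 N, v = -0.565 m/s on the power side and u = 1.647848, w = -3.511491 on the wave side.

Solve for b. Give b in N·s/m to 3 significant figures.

b = 5.44 N·s/m

u + w = -1.863643;  u + w = √(2b)·v, so √(2b) = -1.863643/(-0.565) = 3.298483.
b = (√(2b))²/2 = 10.879991/2 = 5.439996.
(Check via u − w = 2F/√(2b): u − w = 5.159339, 2F/√(2b) = 5.159341.)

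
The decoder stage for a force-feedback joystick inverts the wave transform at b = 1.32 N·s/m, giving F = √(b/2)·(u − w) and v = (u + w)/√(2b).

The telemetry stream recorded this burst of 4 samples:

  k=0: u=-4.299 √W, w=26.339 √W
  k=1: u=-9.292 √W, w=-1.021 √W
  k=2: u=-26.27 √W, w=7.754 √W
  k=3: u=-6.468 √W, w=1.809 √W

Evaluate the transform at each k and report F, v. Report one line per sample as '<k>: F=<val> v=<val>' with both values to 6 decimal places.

k=0: u−w=-30.638000, u+w=22.040000; √(b/2)=0.812404, √(2b)=1.624808; F=0.812404×(-30.638)=-24.890429, v=22.040000/1.624808=13.564682
k=1: u−w=-8.271000, u+w=-10.313000; √(b/2)=0.812404, √(2b)=1.624808; F=0.812404×(-8.271)=-6.719392, v=-10.313000/1.624808=-6.347213
k=2: u−w=-34.024000, u+w=-18.516000; √(b/2)=0.812404, √(2b)=1.624808; F=0.812404×(-34.024)=-27.641228, v=-18.516000/1.624808=-11.395810
k=3: u−w=-8.277000, u+w=-4.659000; √(b/2)=0.812404, √(2b)=1.624808; F=0.812404×(-8.277)=-6.724267, v=-4.659000/1.624808=-2.867416

0: F=-24.890429 v=13.564682
1: F=-6.719392 v=-6.347213
2: F=-27.641228 v=-11.395810
3: F=-6.724267 v=-2.867416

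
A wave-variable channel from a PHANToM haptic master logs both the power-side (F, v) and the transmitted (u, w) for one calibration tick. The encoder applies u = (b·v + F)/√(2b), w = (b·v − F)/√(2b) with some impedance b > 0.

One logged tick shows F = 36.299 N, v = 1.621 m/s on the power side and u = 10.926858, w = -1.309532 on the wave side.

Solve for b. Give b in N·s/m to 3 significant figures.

b = 17.6 N·s/m

u + w = 9.617326;  u + w = √(2b)·v, so √(2b) = 9.617326/1.621 = 5.932959.
b = (√(2b))²/2 = 35.199999/2 = 17.599999.
(Check via u − w = 2F/√(2b): u − w = 12.236390, 2F/√(2b) = 12.236391.)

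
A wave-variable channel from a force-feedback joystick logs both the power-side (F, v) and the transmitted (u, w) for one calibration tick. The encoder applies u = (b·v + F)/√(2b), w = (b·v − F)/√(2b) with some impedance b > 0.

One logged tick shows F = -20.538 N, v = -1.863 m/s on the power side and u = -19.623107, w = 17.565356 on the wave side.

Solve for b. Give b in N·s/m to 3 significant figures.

u + w = -2.057751;  u + w = √(2b)·v, so √(2b) = -2.057751/(-1.863) = 1.104536.
b = (√(2b))²/2 = 1.220000/2 = 0.610000.
(Check via u − w = 2F/√(2b): u − w = -37.188463, 2F/√(2b) = -37.188459.)

b = 0.61 N·s/m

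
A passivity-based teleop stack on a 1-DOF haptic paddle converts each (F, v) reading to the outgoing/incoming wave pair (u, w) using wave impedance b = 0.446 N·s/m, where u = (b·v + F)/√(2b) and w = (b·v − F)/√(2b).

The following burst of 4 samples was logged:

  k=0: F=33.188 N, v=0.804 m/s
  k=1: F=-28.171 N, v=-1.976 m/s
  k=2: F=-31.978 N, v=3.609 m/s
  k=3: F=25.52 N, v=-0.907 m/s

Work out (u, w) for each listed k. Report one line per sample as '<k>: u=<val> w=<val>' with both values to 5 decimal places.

k=0: b·v=0.446×0.804=0.35858; √(2b)=0.94446; u=(0.35858+33.188)/0.94446=35.51942, w=(0.35858−33.188)/0.94446=-34.76008
k=1: b·v=0.446×(-1.976)=-0.88130; √(2b)=0.94446; u=(-0.88130+(-28.171))/0.94446=-30.76083, w=(-0.88130−(-28.171))/0.94446=28.89458
k=2: b·v=0.446×3.609=1.60961; √(2b)=0.94446; u=(1.60961+(-31.978))/0.94446=-32.15432, w=(1.60961−(-31.978))/0.94446=35.56286
k=3: b·v=0.446×(-0.907)=-0.40452; √(2b)=0.94446; u=(-0.40452+25.52)/0.94446=26.59249, w=(-0.40452−25.52)/0.94446=-27.44911

0: u=35.51942 w=-34.76008
1: u=-30.76083 w=28.89458
2: u=-32.15432 w=35.56286
3: u=26.59249 w=-27.44911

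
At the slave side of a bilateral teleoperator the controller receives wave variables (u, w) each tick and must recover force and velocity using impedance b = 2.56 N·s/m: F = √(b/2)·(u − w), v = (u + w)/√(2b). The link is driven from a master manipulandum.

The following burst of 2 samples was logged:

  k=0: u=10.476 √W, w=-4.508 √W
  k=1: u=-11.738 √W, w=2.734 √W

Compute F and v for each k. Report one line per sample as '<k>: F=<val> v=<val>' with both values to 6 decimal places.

0: F=16.952461 v=2.637508
1: F=-16.373199 v=-3.979243

k=0: u−w=14.984000, u+w=5.968000; √(b/2)=1.131371, √(2b)=2.262742; F=1.131371×14.984=16.952461, v=5.968000/2.262742=2.637508
k=1: u−w=-14.472000, u+w=-9.004000; √(b/2)=1.131371, √(2b)=2.262742; F=1.131371×(-14.472)=-16.373199, v=-9.004000/2.262742=-3.979243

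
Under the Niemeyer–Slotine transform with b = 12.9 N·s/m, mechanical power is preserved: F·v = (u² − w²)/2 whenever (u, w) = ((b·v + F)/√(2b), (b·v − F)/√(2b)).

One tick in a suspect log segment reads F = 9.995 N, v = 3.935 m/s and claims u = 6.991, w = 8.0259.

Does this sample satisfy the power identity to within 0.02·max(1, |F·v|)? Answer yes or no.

no

F·v = 9.995×3.935 = 39.33032 W.
(u² − w²)/2 = (48.87408 − 64.41507)/2 = -7.77049 W.
|Δ| = 47.10082;  2% of max(1, |F·v|) = 0.78661.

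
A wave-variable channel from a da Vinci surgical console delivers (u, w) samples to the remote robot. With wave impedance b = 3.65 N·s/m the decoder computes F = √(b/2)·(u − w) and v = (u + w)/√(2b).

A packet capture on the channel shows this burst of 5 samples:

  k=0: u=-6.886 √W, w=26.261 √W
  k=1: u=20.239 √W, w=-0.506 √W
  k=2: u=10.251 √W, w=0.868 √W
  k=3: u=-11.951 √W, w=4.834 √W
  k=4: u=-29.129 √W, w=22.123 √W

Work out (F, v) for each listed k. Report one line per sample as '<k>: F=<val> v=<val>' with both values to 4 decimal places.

0: F=-44.7791 v=7.1710
1: F=28.0250 v=7.3035
2: F=12.6757 v=4.1153
3: F=-22.6753 v=-2.6341
4: F=-69.2376 v=-2.5930

k=0: u−w=-33.1470, u+w=19.3750; √(b/2)=1.3509, √(2b)=2.7019; F=1.3509×(-33.147)=-44.7791, v=19.3750/2.7019=7.1710
k=1: u−w=20.7450, u+w=19.7330; √(b/2)=1.3509, √(2b)=2.7019; F=1.3509×20.745=28.0250, v=19.7330/2.7019=7.3035
k=2: u−w=9.3830, u+w=11.1190; √(b/2)=1.3509, √(2b)=2.7019; F=1.3509×9.383=12.6757, v=11.1190/2.7019=4.1153
k=3: u−w=-16.7850, u+w=-7.1170; √(b/2)=1.3509, √(2b)=2.7019; F=1.3509×(-16.785)=-22.6753, v=-7.1170/2.7019=-2.6341
k=4: u−w=-51.2520, u+w=-7.0060; √(b/2)=1.3509, √(2b)=2.7019; F=1.3509×(-51.252)=-69.2376, v=-7.0060/2.7019=-2.5930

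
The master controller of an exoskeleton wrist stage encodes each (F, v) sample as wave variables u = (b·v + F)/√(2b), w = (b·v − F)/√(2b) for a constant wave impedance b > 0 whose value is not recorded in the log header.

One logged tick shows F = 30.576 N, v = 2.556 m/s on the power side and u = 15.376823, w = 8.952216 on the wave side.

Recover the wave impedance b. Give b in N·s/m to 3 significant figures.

b = 45.3 N·s/m

u + w = 24.329039;  u + w = √(2b)·v, so √(2b) = 24.329039/2.556 = 9.518403.
b = (√(2b))²/2 = 90.600003/2 = 45.300001.
(Check via u − w = 2F/√(2b): u − w = 6.424607, 2F/√(2b) = 6.424607.)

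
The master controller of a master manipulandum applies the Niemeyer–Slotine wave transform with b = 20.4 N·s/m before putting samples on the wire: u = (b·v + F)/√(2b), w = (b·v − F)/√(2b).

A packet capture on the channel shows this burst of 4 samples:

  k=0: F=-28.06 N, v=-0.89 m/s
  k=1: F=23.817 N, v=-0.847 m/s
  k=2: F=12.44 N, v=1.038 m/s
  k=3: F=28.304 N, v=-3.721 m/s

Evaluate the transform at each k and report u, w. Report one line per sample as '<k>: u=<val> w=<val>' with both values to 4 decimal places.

k=0: b·v=20.4×(-0.89)=-18.1560; √(2b)=6.3875; u=(-18.1560+(-28.06))/6.3875=-7.2354, w=(-18.1560−(-28.06))/6.3875=1.5505
k=1: b·v=20.4×(-0.847)=-17.2788; √(2b)=6.3875; u=(-17.2788+23.817)/6.3875=1.0236, w=(-17.2788−23.817)/6.3875=-6.4338
k=2: b·v=20.4×1.038=21.1752; √(2b)=6.3875; u=(21.1752+12.44)/6.3875=5.2627, w=(21.1752−12.44)/6.3875=1.3675
k=3: b·v=20.4×(-3.721)=-75.9084; √(2b)=6.3875; u=(-75.9084+28.304)/6.3875=-7.4528, w=(-75.9084−28.304)/6.3875=-16.3151

0: u=-7.2354 w=1.5505
1: u=1.0236 w=-6.4338
2: u=5.2627 w=1.3675
3: u=-7.4528 w=-16.3151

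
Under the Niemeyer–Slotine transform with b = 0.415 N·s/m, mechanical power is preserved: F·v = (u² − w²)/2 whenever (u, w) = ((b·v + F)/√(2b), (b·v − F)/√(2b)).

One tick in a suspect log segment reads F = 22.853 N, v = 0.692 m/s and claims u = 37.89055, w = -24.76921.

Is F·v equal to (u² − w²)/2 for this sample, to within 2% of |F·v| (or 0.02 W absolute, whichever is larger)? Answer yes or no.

F·v = 22.853×0.692 = 15.8143 W.
(u² − w²)/2 = (1435.6938 − 613.5138)/2 = 411.0900 W.
|Δ| = 395.2757;  2% of max(1, |F·v|) = 0.3163.

no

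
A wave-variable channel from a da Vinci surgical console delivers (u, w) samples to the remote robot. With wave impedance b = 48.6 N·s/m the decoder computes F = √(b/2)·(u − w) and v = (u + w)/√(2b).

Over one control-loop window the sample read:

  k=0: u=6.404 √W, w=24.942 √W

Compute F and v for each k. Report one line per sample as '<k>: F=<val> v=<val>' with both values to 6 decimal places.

k=0: u−w=-18.538000, u+w=31.346000; √(b/2)=4.929503, √(2b)=9.859006; F=4.929503×(-18.538)=-91.383127, v=31.346000/9.859006=3.179428

0: F=-91.383127 v=3.179428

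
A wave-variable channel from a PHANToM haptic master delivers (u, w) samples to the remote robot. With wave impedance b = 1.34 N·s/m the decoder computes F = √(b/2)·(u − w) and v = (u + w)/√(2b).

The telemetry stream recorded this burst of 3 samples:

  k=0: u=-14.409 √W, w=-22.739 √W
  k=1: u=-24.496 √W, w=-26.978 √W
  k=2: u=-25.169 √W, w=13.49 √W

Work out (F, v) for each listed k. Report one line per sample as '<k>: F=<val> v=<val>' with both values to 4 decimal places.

0: F=6.8184 v=-22.6918
1: F=2.0316 v=-31.4427
2: F=-31.6438 v=-7.1341

k=0: u−w=8.3300, u+w=-37.1480; √(b/2)=0.8185, √(2b)=1.6371; F=0.8185×8.33=6.8184, v=-37.1480/1.6371=-22.6918
k=1: u−w=2.4820, u+w=-51.4740; √(b/2)=0.8185, √(2b)=1.6371; F=0.8185×2.482=2.0316, v=-51.4740/1.6371=-31.4427
k=2: u−w=-38.6590, u+w=-11.6790; √(b/2)=0.8185, √(2b)=1.6371; F=0.8185×(-38.659)=-31.6438, v=-11.6790/1.6371=-7.1341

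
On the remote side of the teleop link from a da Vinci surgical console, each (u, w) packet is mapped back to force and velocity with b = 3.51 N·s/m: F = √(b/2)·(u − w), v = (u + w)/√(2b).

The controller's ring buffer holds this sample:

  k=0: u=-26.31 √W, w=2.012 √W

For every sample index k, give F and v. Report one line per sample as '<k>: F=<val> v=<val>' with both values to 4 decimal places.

0: F=-37.5200 v=-9.1707

k=0: u−w=-28.3220, u+w=-24.2980; √(b/2)=1.3248, √(2b)=2.6495; F=1.3248×(-28.322)=-37.5200, v=-24.2980/2.6495=-9.1707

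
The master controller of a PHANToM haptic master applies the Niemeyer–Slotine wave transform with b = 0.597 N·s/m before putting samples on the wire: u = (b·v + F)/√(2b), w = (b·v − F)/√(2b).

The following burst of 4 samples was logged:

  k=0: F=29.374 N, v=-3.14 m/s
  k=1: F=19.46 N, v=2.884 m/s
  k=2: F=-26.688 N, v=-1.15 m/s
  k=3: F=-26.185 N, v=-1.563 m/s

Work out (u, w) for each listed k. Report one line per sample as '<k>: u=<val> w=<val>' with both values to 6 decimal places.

0: u=25.166416 w=-28.597504
1: u=19.384725 w=-16.233369
2: u=-25.052140 w=23.795531
3: u=-24.817457 w=23.109562

k=0: b·v=0.597×(-3.14)=-1.874580; √(2b)=1.092703; u=(-1.874580+29.374)/1.092703=25.166416, w=(-1.874580−29.374)/1.092703=-28.597504
k=1: b·v=0.597×2.884=1.721748; √(2b)=1.092703; u=(1.721748+19.46)/1.092703=19.384725, w=(1.721748−19.46)/1.092703=-16.233369
k=2: b·v=0.597×(-1.15)=-0.686550; √(2b)=1.092703; u=(-0.686550+(-26.688))/1.092703=-25.052140, w=(-0.686550−(-26.688))/1.092703=23.795531
k=3: b·v=0.597×(-1.563)=-0.933111; √(2b)=1.092703; u=(-0.933111+(-26.185))/1.092703=-24.817457, w=(-0.933111−(-26.185))/1.092703=23.109562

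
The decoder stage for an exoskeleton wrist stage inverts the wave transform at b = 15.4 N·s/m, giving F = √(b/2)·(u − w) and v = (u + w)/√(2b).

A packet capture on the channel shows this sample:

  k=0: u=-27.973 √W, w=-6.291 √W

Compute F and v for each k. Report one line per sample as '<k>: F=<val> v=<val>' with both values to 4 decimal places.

k=0: u−w=-21.6820, u+w=-34.2640; √(b/2)=2.7749, √(2b)=5.5498; F=2.7749×(-21.682)=-60.1651, v=-34.2640/5.5498=-6.1739

0: F=-60.1651 v=-6.1739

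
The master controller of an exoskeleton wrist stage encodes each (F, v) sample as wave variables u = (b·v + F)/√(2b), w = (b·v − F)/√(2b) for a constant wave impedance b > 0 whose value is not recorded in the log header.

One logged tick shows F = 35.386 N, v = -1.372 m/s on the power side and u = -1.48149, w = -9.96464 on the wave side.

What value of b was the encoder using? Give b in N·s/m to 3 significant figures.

u + w = -11.44613;  u + w = √(2b)·v, so √(2b) = -11.44613/(-1.372) = 8.34266.
b = (√(2b))²/2 = 69.59998/2 = 34.79999.
(Check via u − w = 2F/√(2b): u − w = 8.48315, 2F/√(2b) = 8.48315.)

b = 34.8 N·s/m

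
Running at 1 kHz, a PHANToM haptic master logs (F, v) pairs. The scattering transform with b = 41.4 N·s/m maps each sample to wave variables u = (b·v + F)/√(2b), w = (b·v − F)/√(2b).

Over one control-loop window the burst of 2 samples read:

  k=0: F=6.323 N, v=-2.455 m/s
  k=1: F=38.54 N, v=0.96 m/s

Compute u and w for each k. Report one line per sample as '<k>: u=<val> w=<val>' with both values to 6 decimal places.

0: u=-10.474698 w=-11.864453
1: u=8.603157 w=0.132316

k=0: b·v=41.4×(-2.455)=-101.637000; √(2b)=9.099451; u=(-101.637000+6.323)/9.099451=-10.474698, w=(-101.637000−6.323)/9.099451=-11.864453
k=1: b·v=41.4×0.96=39.744000; √(2b)=9.099451; u=(39.744000+38.54)/9.099451=8.603157, w=(39.744000−38.54)/9.099451=0.132316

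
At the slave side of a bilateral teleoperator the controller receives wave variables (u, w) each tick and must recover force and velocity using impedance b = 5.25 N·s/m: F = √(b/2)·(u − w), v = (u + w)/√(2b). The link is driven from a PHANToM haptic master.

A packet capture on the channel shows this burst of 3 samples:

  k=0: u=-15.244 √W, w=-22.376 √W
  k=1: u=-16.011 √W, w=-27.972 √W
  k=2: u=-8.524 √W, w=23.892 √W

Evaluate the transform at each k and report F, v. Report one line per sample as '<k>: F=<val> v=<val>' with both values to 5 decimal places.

k=0: u−w=7.13200, u+w=-37.62000; √(b/2)=1.62019, √(2b)=3.24037; F=1.62019×7.132=11.55516, v=-37.62000/3.24037=-11.60978
k=1: u−w=11.96100, u+w=-43.98300; √(b/2)=1.62019, √(2b)=3.24037; F=1.62019×11.961=19.37903, v=-43.98300/3.24037=-13.57345
k=2: u−w=-32.41600, u+w=15.36800; √(b/2)=1.62019, √(2b)=3.24037; F=1.62019×(-32.416)=-52.51992, v=15.36800/3.24037=4.74267

0: F=11.55516 v=-11.60978
1: F=19.37903 v=-13.57345
2: F=-52.51992 v=4.74267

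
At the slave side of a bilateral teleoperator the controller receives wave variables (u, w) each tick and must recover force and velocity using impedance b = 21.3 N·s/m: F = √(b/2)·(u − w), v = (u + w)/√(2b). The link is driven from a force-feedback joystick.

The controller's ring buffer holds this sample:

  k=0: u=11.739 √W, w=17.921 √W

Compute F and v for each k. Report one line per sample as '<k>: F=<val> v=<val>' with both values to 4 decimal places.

0: F=-20.1745 v=4.5443

k=0: u−w=-6.1820, u+w=29.6600; √(b/2)=3.2634, √(2b)=6.5269; F=3.2634×(-6.182)=-20.1745, v=29.6600/6.5269=4.5443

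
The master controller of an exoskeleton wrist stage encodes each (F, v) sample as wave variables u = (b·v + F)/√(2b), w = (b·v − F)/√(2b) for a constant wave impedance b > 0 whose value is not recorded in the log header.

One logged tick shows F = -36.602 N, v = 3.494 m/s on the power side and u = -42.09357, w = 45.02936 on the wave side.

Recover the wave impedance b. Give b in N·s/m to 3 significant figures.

b = 0.353 N·s/m

u + w = 2.93579;  u + w = √(2b)·v, so √(2b) = 2.93579/3.494 = 0.84024.
b = (√(2b))²/2 = 0.70600/2 = 0.35300.
(Check via u − w = 2F/√(2b): u − w = -87.12293, 2F/√(2b) = -87.12298.)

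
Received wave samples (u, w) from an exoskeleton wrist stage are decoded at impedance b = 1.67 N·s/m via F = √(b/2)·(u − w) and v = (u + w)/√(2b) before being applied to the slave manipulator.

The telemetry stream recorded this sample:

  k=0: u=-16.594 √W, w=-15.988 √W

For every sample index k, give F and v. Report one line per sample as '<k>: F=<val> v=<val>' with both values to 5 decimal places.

k=0: u−w=-0.60600, u+w=-32.58200; √(b/2)=0.91378, √(2b)=1.82757; F=0.91378×(-0.606)=-0.55375, v=-32.58200/1.82757=-17.82808

0: F=-0.55375 v=-17.82808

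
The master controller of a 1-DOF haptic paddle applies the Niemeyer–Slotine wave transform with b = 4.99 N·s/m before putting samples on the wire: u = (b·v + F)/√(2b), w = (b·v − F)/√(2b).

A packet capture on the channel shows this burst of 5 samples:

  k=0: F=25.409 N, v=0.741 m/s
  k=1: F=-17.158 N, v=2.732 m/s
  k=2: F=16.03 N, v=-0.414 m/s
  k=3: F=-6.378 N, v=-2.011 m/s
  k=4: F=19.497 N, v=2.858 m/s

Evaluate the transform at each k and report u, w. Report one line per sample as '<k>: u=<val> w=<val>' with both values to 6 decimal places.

0: u=9.213530 w=-6.872627
1: u=-1.115921 w=9.746619
2: u=4.420271 w=-5.728144
3: u=-5.195410 w=-1.157568
4: u=10.686041 w=-1.657294

k=0: b·v=4.99×0.741=3.697590; √(2b)=3.159114; u=(3.697590+25.409)/3.159114=9.213530, w=(3.697590−25.409)/3.159114=-6.872627
k=1: b·v=4.99×2.732=13.632680; √(2b)=3.159114; u=(13.632680+(-17.158))/3.159114=-1.115921, w=(13.632680−(-17.158))/3.159114=9.746619
k=2: b·v=4.99×(-0.414)=-2.065860; √(2b)=3.159114; u=(-2.065860+16.03)/3.159114=4.420271, w=(-2.065860−16.03)/3.159114=-5.728144
k=3: b·v=4.99×(-2.011)=-10.034890; √(2b)=3.159114; u=(-10.034890+(-6.378))/3.159114=-5.195410, w=(-10.034890−(-6.378))/3.159114=-1.157568
k=4: b·v=4.99×2.858=14.261420; √(2b)=3.159114; u=(14.261420+19.497)/3.159114=10.686041, w=(14.261420−19.497)/3.159114=-1.657294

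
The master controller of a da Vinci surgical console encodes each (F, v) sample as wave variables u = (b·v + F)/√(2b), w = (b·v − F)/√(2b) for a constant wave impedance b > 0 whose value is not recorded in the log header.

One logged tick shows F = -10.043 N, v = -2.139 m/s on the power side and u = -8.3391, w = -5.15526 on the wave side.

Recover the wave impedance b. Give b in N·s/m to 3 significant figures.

u + w = -13.49436;  u + w = √(2b)·v, so √(2b) = -13.49436/(-2.139) = 6.30872.
b = (√(2b))²/2 = 39.79999/2 = 19.90000.
(Check via u − w = 2F/√(2b): u − w = -3.18384, 2F/√(2b) = -3.18385.)

b = 19.9 N·s/m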